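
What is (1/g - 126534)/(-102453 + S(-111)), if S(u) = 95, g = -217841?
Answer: 27564293095/22297769078 ≈ 1.2362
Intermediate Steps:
(1/g - 126534)/(-102453 + S(-111)) = (1/(-217841) - 126534)/(-102453 + 95) = (-1/217841 - 126534)/(-102358) = -27564293095/217841*(-1/102358) = 27564293095/22297769078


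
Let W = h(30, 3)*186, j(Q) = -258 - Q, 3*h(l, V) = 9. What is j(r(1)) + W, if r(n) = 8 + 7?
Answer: 285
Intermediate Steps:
h(l, V) = 3 (h(l, V) = (⅓)*9 = 3)
r(n) = 15
W = 558 (W = 3*186 = 558)
j(r(1)) + W = (-258 - 1*15) + 558 = (-258 - 15) + 558 = -273 + 558 = 285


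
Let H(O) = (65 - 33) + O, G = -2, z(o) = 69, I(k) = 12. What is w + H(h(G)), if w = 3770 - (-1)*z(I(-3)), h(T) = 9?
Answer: 3880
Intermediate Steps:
H(O) = 32 + O
w = 3839 (w = 3770 - (-1)*69 = 3770 - 1*(-69) = 3770 + 69 = 3839)
w + H(h(G)) = 3839 + (32 + 9) = 3839 + 41 = 3880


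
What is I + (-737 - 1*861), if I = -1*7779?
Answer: -9377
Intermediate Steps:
I = -7779
I + (-737 - 1*861) = -7779 + (-737 - 1*861) = -7779 + (-737 - 861) = -7779 - 1598 = -9377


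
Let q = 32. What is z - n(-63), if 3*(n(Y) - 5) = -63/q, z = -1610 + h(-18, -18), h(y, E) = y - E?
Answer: -51659/32 ≈ -1614.3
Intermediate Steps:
z = -1610 (z = -1610 + (-18 - 1*(-18)) = -1610 + (-18 + 18) = -1610 + 0 = -1610)
n(Y) = 139/32 (n(Y) = 5 + (-63/32)/3 = 5 + (-63*1/32)/3 = 5 + (1/3)*(-63/32) = 5 - 21/32 = 139/32)
z - n(-63) = -1610 - 1*139/32 = -1610 - 139/32 = -51659/32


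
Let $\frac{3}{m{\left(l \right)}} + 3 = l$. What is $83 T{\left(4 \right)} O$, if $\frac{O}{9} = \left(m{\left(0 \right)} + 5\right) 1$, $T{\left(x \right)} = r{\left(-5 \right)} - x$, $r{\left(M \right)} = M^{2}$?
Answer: $62748$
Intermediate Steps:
$T{\left(x \right)} = 25 - x$ ($T{\left(x \right)} = \left(-5\right)^{2} - x = 25 - x$)
$m{\left(l \right)} = \frac{3}{-3 + l}$
$O = 36$ ($O = 9 \left(\frac{3}{-3 + 0} + 5\right) 1 = 9 \left(\frac{3}{-3} + 5\right) 1 = 9 \left(3 \left(- \frac{1}{3}\right) + 5\right) 1 = 9 \left(-1 + 5\right) 1 = 9 \cdot 4 \cdot 1 = 9 \cdot 4 = 36$)
$83 T{\left(4 \right)} O = 83 \left(25 - 4\right) 36 = 83 \cdot 21 \cdot 36 = 1743 \cdot 36 = 62748$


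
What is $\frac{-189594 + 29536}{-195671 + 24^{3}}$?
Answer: $\frac{160058}{181847} \approx 0.88018$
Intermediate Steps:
$\frac{-189594 + 29536}{-195671 + 24^{3}} = - \frac{160058}{-195671 + 13824} = - \frac{160058}{-181847} = \left(-160058\right) \left(- \frac{1}{181847}\right) = \frac{160058}{181847}$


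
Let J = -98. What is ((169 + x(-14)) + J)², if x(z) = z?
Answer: 3249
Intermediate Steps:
((169 + x(-14)) + J)² = ((169 - 14) - 98)² = (155 - 98)² = 57² = 3249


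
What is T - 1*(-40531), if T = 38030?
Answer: 78561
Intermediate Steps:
T - 1*(-40531) = 38030 - 1*(-40531) = 38030 + 40531 = 78561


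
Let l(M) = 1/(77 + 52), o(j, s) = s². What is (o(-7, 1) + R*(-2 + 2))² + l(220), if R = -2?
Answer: 130/129 ≈ 1.0078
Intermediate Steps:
l(M) = 1/129
(o(-7, 1) + R*(-2 + 2))² + l(220) = (1² - 2*(-2 + 2))² + 1/129 = (1 - 2*0)² + 1/129 = (1 + 0)² + 1/129 = 1² + 1/129 = 1 + 1/129 = 130/129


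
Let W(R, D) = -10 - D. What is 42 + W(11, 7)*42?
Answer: -672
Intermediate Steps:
42 + W(11, 7)*42 = 42 + (-10 - 1*7)*42 = 42 + (-10 - 7)*42 = 42 - 17*42 = 42 - 714 = -672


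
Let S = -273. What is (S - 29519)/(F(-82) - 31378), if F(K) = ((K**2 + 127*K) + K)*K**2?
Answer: 2128/1813879 ≈ 0.0011732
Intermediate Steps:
F(K) = K**2*(K**2 + 128*K) (F(K) = (K**2 + 128*K)*K**2 = K**2*(K**2 + 128*K))
(S - 29519)/(F(-82) - 31378) = (-273 - 29519)/((-82)**3*(128 - 82) - 31378) = -29792/(-551368*46 - 31378) = -29792/(-25362928 - 31378) = -29792/(-25394306) = -29792*(-1/25394306) = 2128/1813879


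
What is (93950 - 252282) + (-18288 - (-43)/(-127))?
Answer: -22430783/127 ≈ -1.7662e+5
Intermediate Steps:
(93950 - 252282) + (-18288 - (-43)/(-127)) = -158332 + (-18288 - (-43)*(-1)/127) = -158332 + (-18288 - 1*43/127) = -158332 + (-18288 - 43/127) = -158332 - 2322619/127 = -22430783/127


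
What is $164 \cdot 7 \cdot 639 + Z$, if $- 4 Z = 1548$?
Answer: $733185$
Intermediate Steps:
$Z = -387$ ($Z = \left(- \frac{1}{4}\right) 1548 = -387$)
$164 \cdot 7 \cdot 639 + Z = 164 \cdot 7 \cdot 639 - 387 = 1148 \cdot 639 - 387 = 733572 - 387 = 733185$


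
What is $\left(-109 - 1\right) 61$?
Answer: $-6710$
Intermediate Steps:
$\left(-109 - 1\right) 61 = \left(-110\right) 61 = -6710$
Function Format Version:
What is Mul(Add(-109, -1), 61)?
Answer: -6710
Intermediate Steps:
Mul(Add(-109, -1), 61) = Mul(-110, 61) = -6710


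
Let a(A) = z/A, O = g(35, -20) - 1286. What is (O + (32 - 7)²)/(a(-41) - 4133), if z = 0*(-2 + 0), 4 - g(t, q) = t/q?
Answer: 2621/16532 ≈ 0.15854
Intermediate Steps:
g(t, q) = 4 - t/q
z = 0 (z = 0*(-2) = 0)
O = -5121/4 (O = (4 - 1*35/(-20)) - 1286 = (4 - 1*35*(-1/20)) - 1286 = (4 + 7/4) - 1286 = 23/4 - 1286 = -5121/4 ≈ -1280.3)
a(A) = 0 (a(A) = 0/A = 0)
(O + (32 - 7)²)/(a(-41) - 4133) = (-5121/4 + (32 - 7)²)/(0 - 4133) = (-5121/4 + 25²)/(-4133) = (-5121/4 + 625)*(-1/4133) = -2621/4*(-1/4133) = 2621/16532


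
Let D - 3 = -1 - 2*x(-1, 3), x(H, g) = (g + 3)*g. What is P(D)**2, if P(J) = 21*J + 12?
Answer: 492804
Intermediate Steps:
x(H, g) = g*(3 + g) (x(H, g) = (3 + g)*g = g*(3 + g))
D = -34 (D = 3 + (-1 - 6*(3 + 3)) = 3 + (-1 - 6*6) = 3 + (-1 - 2*18) = 3 + (-1 - 36) = 3 - 37 = -34)
P(J) = 12 + 21*J
P(D)**2 = (12 + 21*(-34))**2 = (12 - 714)**2 = (-702)**2 = 492804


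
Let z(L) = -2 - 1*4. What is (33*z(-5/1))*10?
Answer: -1980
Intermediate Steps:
z(L) = -6 (z(L) = -2 - 4 = -6)
(33*z(-5/1))*10 = (33*(-6))*10 = -198*10 = -1980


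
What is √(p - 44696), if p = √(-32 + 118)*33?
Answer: √(-44696 + 33*√86) ≈ 210.69*I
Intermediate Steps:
p = 33*√86 (p = √86*33 = 33*√86 ≈ 306.03)
√(p - 44696) = √(33*√86 - 44696) = √(-44696 + 33*√86)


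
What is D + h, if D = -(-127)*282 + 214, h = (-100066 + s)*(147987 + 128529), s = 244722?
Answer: 39999734524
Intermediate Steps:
h = 39999698496 (h = (-100066 + 244722)*(147987 + 128529) = 144656*276516 = 39999698496)
D = 36028 (D = -127*(-282) + 214 = 35814 + 214 = 36028)
D + h = 36028 + 39999698496 = 39999734524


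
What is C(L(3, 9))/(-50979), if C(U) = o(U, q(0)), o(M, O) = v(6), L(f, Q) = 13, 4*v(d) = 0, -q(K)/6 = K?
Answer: 0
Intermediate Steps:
q(K) = -6*K
v(d) = 0 (v(d) = (¼)*0 = 0)
o(M, O) = 0
C(U) = 0
C(L(3, 9))/(-50979) = 0/(-50979) = 0*(-1/50979) = 0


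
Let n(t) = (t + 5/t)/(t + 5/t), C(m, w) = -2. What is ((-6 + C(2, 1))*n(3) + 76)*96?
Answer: 6528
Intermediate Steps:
n(t) = 1
((-6 + C(2, 1))*n(3) + 76)*96 = ((-6 - 2)*1 + 76)*96 = (-8*1 + 76)*96 = (-8 + 76)*96 = 68*96 = 6528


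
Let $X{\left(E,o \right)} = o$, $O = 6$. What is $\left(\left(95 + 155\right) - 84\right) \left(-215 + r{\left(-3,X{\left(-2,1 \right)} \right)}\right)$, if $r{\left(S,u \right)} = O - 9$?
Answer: $-36188$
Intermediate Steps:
$r{\left(S,u \right)} = -3$ ($r{\left(S,u \right)} = 6 - 9 = -3$)
$\left(\left(95 + 155\right) - 84\right) \left(-215 + r{\left(-3,X{\left(-2,1 \right)} \right)}\right) = \left(\left(95 + 155\right) - 84\right) \left(-215 - 3\right) = \left(250 - 84\right) \left(-218\right) = 166 \left(-218\right) = -36188$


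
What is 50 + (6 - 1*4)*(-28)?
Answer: -6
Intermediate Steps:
50 + (6 - 1*4)*(-28) = 50 + (6 - 4)*(-28) = 50 + 2*(-28) = 50 - 56 = -6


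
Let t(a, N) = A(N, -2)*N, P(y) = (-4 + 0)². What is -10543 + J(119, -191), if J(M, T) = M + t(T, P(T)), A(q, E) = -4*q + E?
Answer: -11480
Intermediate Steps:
P(y) = 16 (P(y) = (-4)² = 16)
A(q, E) = E - 4*q
t(a, N) = N*(-2 - 4*N) (t(a, N) = (-2 - 4*N)*N = N*(-2 - 4*N))
J(M, T) = -1056 + M (J(M, T) = M - 2*16*(1 + 2*16) = M - 2*16*(1 + 32) = M - 2*16*33 = M - 1056 = -1056 + M)
-10543 + J(119, -191) = -10543 + (-1056 + 119) = -10543 - 937 = -11480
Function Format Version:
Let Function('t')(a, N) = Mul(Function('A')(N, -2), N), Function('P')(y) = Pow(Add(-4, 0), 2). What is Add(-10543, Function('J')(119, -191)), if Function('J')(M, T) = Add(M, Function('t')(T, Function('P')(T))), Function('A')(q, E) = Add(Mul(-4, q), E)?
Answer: -11480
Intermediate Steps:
Function('P')(y) = 16 (Function('P')(y) = Pow(-4, 2) = 16)
Function('A')(q, E) = Add(E, Mul(-4, q))
Function('t')(a, N) = Mul(N, Add(-2, Mul(-4, N))) (Function('t')(a, N) = Mul(Add(-2, Mul(-4, N)), N) = Mul(N, Add(-2, Mul(-4, N))))
Function('J')(M, T) = Add(-1056, M) (Function('J')(M, T) = Add(M, Mul(-2, 16, Add(1, Mul(2, 16)))) = Add(M, Mul(-2, 16, Add(1, 32))) = Add(M, Mul(-2, 16, 33)) = Add(M, -1056) = Add(-1056, M))
Add(-10543, Function('J')(119, -191)) = Add(-10543, Add(-1056, 119)) = Add(-10543, -937) = -11480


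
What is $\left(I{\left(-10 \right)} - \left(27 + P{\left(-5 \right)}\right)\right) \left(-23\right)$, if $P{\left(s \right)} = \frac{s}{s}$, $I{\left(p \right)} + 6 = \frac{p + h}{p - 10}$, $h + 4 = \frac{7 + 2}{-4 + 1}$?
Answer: $\frac{15249}{20} \approx 762.45$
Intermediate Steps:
$h = -7$ ($h = -4 + \frac{7 + 2}{-4 + 1} = -4 + \frac{9}{-3} = -4 + 9 \left(- \frac{1}{3}\right) = -4 - 3 = -7$)
$I{\left(p \right)} = -6 + \frac{-7 + p}{-10 + p}$ ($I{\left(p \right)} = -6 + \frac{p - 7}{p - 10} = -6 + \frac{-7 + p}{-10 + p}$)
$P{\left(s \right)} = 1$
$\left(I{\left(-10 \right)} - \left(27 + P{\left(-5 \right)}\right)\right) \left(-23\right) = \left(\frac{53 - -50}{-10 - 10} - 28\right) \left(-23\right) = \left(\frac{53 + 50}{-20} - 28\right) \left(-23\right) = \left(\left(- \frac{1}{20}\right) 103 - 28\right) \left(-23\right) = \left(- \frac{103}{20} - 28\right) \left(-23\right) = \left(- \frac{663}{20}\right) \left(-23\right) = \frac{15249}{20}$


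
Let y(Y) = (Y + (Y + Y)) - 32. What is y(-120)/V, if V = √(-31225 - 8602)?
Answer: 392*I*√39827/39827 ≈ 1.9643*I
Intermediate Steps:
V = I*√39827 (V = √(-39827) = I*√39827 ≈ 199.57*I)
y(Y) = -32 + 3*Y (y(Y) = (Y + 2*Y) - 32 = 3*Y - 32 = -32 + 3*Y)
y(-120)/V = (-32 + 3*(-120))/((I*√39827)) = (-32 - 360)*(-I*√39827/39827) = -(-392)*I*√39827/39827 = 392*I*√39827/39827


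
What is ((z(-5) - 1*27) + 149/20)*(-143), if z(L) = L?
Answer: 70213/20 ≈ 3510.6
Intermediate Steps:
((z(-5) - 1*27) + 149/20)*(-143) = ((-5 - 1*27) + 149/20)*(-143) = ((-5 - 27) + 149*(1/20))*(-143) = (-32 + 149/20)*(-143) = -491/20*(-143) = 70213/20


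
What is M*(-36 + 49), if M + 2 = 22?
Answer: 260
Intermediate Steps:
M = 20 (M = -2 + 22 = 20)
M*(-36 + 49) = 20*(-36 + 49) = 20*13 = 260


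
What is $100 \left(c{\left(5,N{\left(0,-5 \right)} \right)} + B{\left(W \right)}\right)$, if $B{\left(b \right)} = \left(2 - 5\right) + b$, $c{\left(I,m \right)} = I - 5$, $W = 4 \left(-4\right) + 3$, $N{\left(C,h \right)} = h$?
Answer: $-1600$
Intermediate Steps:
$W = -13$ ($W = -16 + 3 = -13$)
$c{\left(I,m \right)} = -5 + I$ ($c{\left(I,m \right)} = I - 5 = -5 + I$)
$B{\left(b \right)} = -3 + b$
$100 \left(c{\left(5,N{\left(0,-5 \right)} \right)} + B{\left(W \right)}\right) = 100 \left(\left(-5 + 5\right) - 16\right) = 100 \left(0 - 16\right) = 100 \left(-16\right) = -1600$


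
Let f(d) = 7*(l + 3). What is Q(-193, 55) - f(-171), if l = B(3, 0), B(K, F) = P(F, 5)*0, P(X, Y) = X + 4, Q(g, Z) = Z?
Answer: 34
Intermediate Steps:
P(X, Y) = 4 + X
B(K, F) = 0 (B(K, F) = (4 + F)*0 = 0)
l = 0
f(d) = 21 (f(d) = 7*(0 + 3) = 7*3 = 21)
Q(-193, 55) - f(-171) = 55 - 1*21 = 55 - 21 = 34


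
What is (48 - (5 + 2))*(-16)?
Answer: -656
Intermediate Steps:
(48 - (5 + 2))*(-16) = (48 - 1*7)*(-16) = (48 - 7)*(-16) = 41*(-16) = -656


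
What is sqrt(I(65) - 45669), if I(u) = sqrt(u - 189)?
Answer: sqrt(-45669 + 2*I*sqrt(31)) ≈ 0.026 + 213.7*I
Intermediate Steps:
I(u) = sqrt(-189 + u)
sqrt(I(65) - 45669) = sqrt(sqrt(-189 + 65) - 45669) = sqrt(sqrt(-124) - 45669) = sqrt(2*I*sqrt(31) - 45669) = sqrt(-45669 + 2*I*sqrt(31))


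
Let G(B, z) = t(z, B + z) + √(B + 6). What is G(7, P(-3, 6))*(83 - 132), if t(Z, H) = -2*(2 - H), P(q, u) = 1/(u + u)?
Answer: -2989/6 - 49*√13 ≈ -674.84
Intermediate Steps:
P(q, u) = 1/(2*u)
t(Z, H) = -4 + 2*H
G(B, z) = -4 + √(6 + B) + 2*B + 2*z (G(B, z) = (-4 + 2*(B + z)) + √(B + 6) = (-4 + (2*B + 2*z)) + √(6 + B) = (-4 + 2*B + 2*z) + √(6 + B) = -4 + √(6 + B) + 2*B + 2*z)
G(7, P(-3, 6))*(83 - 132) = (-4 + √(6 + 7) + 2*7 + 2*((½)/6))*(83 - 132) = (-4 + √13 + 14 + 2*((½)*(⅙)))*(-49) = (-4 + √13 + 14 + 2*(1/12))*(-49) = (-4 + √13 + 14 + ⅙)*(-49) = (61/6 + √13)*(-49) = -2989/6 - 49*√13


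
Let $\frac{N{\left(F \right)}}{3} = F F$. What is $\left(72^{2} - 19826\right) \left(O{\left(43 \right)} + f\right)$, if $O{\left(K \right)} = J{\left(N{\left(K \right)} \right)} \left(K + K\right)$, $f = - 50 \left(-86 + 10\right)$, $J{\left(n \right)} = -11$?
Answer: $-41788268$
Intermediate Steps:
$N{\left(F \right)} = 3 F^{2}$ ($N{\left(F \right)} = 3 F F = 3 F^{2}$)
$f = 3800$ ($f = \left(-50\right) \left(-76\right) = 3800$)
$O{\left(K \right)} = - 22 K$ ($O{\left(K \right)} = - 11 \left(K + K\right) = - 11 \cdot 2 K = - 22 K$)
$\left(72^{2} - 19826\right) \left(O{\left(43 \right)} + f\right) = \left(72^{2} - 19826\right) \left(\left(-22\right) 43 + 3800\right) = \left(5184 - 19826\right) \left(-946 + 3800\right) = \left(-14642\right) 2854 = -41788268$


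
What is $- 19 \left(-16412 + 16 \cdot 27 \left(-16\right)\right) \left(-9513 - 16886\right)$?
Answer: $-11698875244$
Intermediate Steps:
$- 19 \left(-16412 + 16 \cdot 27 \left(-16\right)\right) \left(-9513 - 16886\right) = - 19 \left(-16412 + 432 \left(-16\right)\right) \left(-26399\right) = - 19 \left(-16412 - 6912\right) \left(-26399\right) = - 19 \left(\left(-23324\right) \left(-26399\right)\right) = \left(-19\right) 615730276 = -11698875244$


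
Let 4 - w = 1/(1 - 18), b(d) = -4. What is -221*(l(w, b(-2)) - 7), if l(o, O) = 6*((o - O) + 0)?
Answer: -9139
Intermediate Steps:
w = 69/17 (w = 4 - 1/(1 - 18) = 4 - 1/(-17) = 4 - 1*(-1/17) = 4 + 1/17 = 69/17 ≈ 4.0588)
l(o, O) = -6*O + 6*o (l(o, O) = 6*(o - O) = -6*O + 6*o)
-221*(l(w, b(-2)) - 7) = -221*((-6*(-4) + 6*(69/17)) - 7) = -221*((24 + 414/17) - 7) = -221*(822/17 - 7) = -221*703/17 = -9139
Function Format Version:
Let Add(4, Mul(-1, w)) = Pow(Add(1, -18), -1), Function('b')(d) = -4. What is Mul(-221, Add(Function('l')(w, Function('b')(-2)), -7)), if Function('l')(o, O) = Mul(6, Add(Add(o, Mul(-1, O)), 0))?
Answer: -9139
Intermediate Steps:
w = Rational(69, 17) (w = Add(4, Mul(-1, Pow(Add(1, -18), -1))) = Add(4, Mul(-1, Pow(-17, -1))) = Add(4, Mul(-1, Rational(-1, 17))) = Add(4, Rational(1, 17)) = Rational(69, 17) ≈ 4.0588)
Function('l')(o, O) = Add(Mul(-6, O), Mul(6, o)) (Function('l')(o, O) = Mul(6, Add(o, Mul(-1, O))) = Add(Mul(-6, O), Mul(6, o)))
Mul(-221, Add(Function('l')(w, Function('b')(-2)), -7)) = Mul(-221, Add(Add(Mul(-6, -4), Mul(6, Rational(69, 17))), -7)) = Mul(-221, Add(Add(24, Rational(414, 17)), -7)) = Mul(-221, Add(Rational(822, 17), -7)) = Mul(-221, Rational(703, 17)) = -9139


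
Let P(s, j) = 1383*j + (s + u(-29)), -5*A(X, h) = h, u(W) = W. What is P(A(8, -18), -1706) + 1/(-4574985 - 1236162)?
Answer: -68554781063204/29055735 ≈ -2.3594e+6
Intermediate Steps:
A(X, h) = -h/5
P(s, j) = -29 + s + 1383*j (P(s, j) = 1383*j + (s - 29) = 1383*j + (-29 + s) = -29 + s + 1383*j)
P(A(8, -18), -1706) + 1/(-4574985 - 1236162) = (-29 - ⅕*(-18) + 1383*(-1706)) + 1/(-4574985 - 1236162) = (-29 + 18/5 - 2359398) + 1/(-5811147) = -11797117/5 - 1/5811147 = -68554781063204/29055735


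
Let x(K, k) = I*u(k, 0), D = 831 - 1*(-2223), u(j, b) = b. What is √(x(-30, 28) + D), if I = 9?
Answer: √3054 ≈ 55.263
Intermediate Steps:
D = 3054 (D = 831 + 2223 = 3054)
x(K, k) = 0 (x(K, k) = 9*0 = 0)
√(x(-30, 28) + D) = √(0 + 3054) = √3054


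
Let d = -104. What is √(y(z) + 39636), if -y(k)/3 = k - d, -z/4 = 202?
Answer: 14*√213 ≈ 204.32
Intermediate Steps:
z = -808 (z = -4*202 = -808)
y(k) = -312 - 3*k (y(k) = -3*(k - 1*(-104)) = -3*(k + 104) = -3*(104 + k) = -312 - 3*k)
√(y(z) + 39636) = √((-312 - 3*(-808)) + 39636) = √((-312 + 2424) + 39636) = √(2112 + 39636) = √41748 = 14*√213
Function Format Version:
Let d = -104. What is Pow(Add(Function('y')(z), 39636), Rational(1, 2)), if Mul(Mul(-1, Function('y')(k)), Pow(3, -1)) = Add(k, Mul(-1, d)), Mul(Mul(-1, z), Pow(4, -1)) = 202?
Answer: Mul(14, Pow(213, Rational(1, 2))) ≈ 204.32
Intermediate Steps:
z = -808 (z = Mul(-4, 202) = -808)
Function('y')(k) = Add(-312, Mul(-3, k)) (Function('y')(k) = Mul(-3, Add(k, Mul(-1, -104))) = Mul(-3, Add(k, 104)) = Mul(-3, Add(104, k)) = Add(-312, Mul(-3, k)))
Pow(Add(Function('y')(z), 39636), Rational(1, 2)) = Pow(Add(Add(-312, Mul(-3, -808)), 39636), Rational(1, 2)) = Pow(Add(Add(-312, 2424), 39636), Rational(1, 2)) = Pow(Add(2112, 39636), Rational(1, 2)) = Pow(41748, Rational(1, 2)) = Mul(14, Pow(213, Rational(1, 2)))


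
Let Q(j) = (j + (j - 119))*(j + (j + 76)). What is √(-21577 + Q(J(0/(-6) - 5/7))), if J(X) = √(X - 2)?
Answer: √(-1500961 - 602*I*√133)/7 ≈ 0.40477 - 175.02*I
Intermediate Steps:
J(X) = √(-2 + X)
Q(j) = (-119 + 2*j)*(76 + 2*j) (Q(j) = (j + (-119 + j))*(j + (76 + j)) = (-119 + 2*j)*(76 + 2*j))
√(-21577 + Q(J(0/(-6) - 5/7))) = √(-21577 + (-9044 - 86*√(-2 + (0/(-6) - 5/7)) + 4*(√(-2 + (0/(-6) - 5/7)))²)) = √(-21577 + (-9044 - 86*√(-2 + (0*(-⅙) - 5*⅐)) + 4*(√(-2 + (0*(-⅙) - 5*⅐)))²)) = √(-21577 + (-9044 - 86*√(-2 + (0 - 5/7)) + 4*(√(-2 + (0 - 5/7)))²)) = √(-21577 + (-9044 - 86*√(-2 - 5/7) + 4*(√(-2 - 5/7))²)) = √(-21577 + (-9044 - 86*I*√133/7 + 4*(√(-19/7))²)) = √(-21577 + (-9044 - 86*I*√133/7 + 4*(I*√133/7)²)) = √(-21577 + (-9044 - 86*I*√133/7 + 4*(-19/7))) = √(-21577 + (-9044 - 86*I*√133/7 - 76/7)) = √(-21577 + (-63384/7 - 86*I*√133/7)) = √(-214423/7 - 86*I*√133/7)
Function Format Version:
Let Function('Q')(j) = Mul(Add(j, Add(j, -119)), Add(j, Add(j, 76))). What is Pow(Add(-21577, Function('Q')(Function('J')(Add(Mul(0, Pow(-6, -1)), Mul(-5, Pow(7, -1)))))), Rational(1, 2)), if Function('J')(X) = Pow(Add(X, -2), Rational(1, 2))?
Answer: Mul(Rational(1, 7), Pow(Add(-1500961, Mul(-602, I, Pow(133, Rational(1, 2)))), Rational(1, 2))) ≈ Add(0.40477, Mul(-175.02, I))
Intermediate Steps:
Function('J')(X) = Pow(Add(-2, X), Rational(1, 2))
Function('Q')(j) = Mul(Add(-119, Mul(2, j)), Add(76, Mul(2, j))) (Function('Q')(j) = Mul(Add(j, Add(-119, j)), Add(j, Add(76, j))) = Mul(Add(-119, Mul(2, j)), Add(76, Mul(2, j))))
Pow(Add(-21577, Function('Q')(Function('J')(Add(Mul(0, Pow(-6, -1)), Mul(-5, Pow(7, -1)))))), Rational(1, 2)) = Pow(Add(-21577, Add(-9044, Mul(-86, Pow(Add(-2, Add(Mul(0, Pow(-6, -1)), Mul(-5, Pow(7, -1)))), Rational(1, 2))), Mul(4, Pow(Pow(Add(-2, Add(Mul(0, Pow(-6, -1)), Mul(-5, Pow(7, -1)))), Rational(1, 2)), 2)))), Rational(1, 2)) = Pow(Add(-21577, Add(-9044, Mul(-86, Pow(Add(-2, Add(Mul(0, Rational(-1, 6)), Mul(-5, Rational(1, 7)))), Rational(1, 2))), Mul(4, Pow(Pow(Add(-2, Add(Mul(0, Rational(-1, 6)), Mul(-5, Rational(1, 7)))), Rational(1, 2)), 2)))), Rational(1, 2)) = Pow(Add(-21577, Add(-9044, Mul(-86, Pow(Add(-2, Add(0, Rational(-5, 7))), Rational(1, 2))), Mul(4, Pow(Pow(Add(-2, Add(0, Rational(-5, 7))), Rational(1, 2)), 2)))), Rational(1, 2)) = Pow(Add(-21577, Add(-9044, Mul(-86, Pow(Add(-2, Rational(-5, 7)), Rational(1, 2))), Mul(4, Pow(Pow(Add(-2, Rational(-5, 7)), Rational(1, 2)), 2)))), Rational(1, 2)) = Pow(Add(-21577, Add(-9044, Mul(-86, Pow(Rational(-19, 7), Rational(1, 2))), Mul(4, Pow(Pow(Rational(-19, 7), Rational(1, 2)), 2)))), Rational(1, 2)) = Pow(Add(-21577, Add(-9044, Mul(-86, Mul(Rational(1, 7), I, Pow(133, Rational(1, 2)))), Mul(4, Pow(Mul(Rational(1, 7), I, Pow(133, Rational(1, 2))), 2)))), Rational(1, 2)) = Pow(Add(-21577, Add(-9044, Mul(Rational(-86, 7), I, Pow(133, Rational(1, 2))), Mul(4, Rational(-19, 7)))), Rational(1, 2)) = Pow(Add(-21577, Add(-9044, Mul(Rational(-86, 7), I, Pow(133, Rational(1, 2))), Rational(-76, 7))), Rational(1, 2)) = Pow(Add(-21577, Add(Rational(-63384, 7), Mul(Rational(-86, 7), I, Pow(133, Rational(1, 2))))), Rational(1, 2)) = Pow(Add(Rational(-214423, 7), Mul(Rational(-86, 7), I, Pow(133, Rational(1, 2)))), Rational(1, 2))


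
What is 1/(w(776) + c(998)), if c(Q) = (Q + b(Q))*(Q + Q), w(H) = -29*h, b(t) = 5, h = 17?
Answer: 1/2001495 ≈ 4.9963e-7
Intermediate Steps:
w(H) = -493 (w(H) = -29*17 = -493)
c(Q) = 2*Q*(5 + Q) (c(Q) = (Q + 5)*(Q + Q) = (5 + Q)*(2*Q) = 2*Q*(5 + Q))
1/(w(776) + c(998)) = 1/(-493 + 2*998*(5 + 998)) = 1/(-493 + 2*998*1003) = 1/(-493 + 2001988) = 1/2001495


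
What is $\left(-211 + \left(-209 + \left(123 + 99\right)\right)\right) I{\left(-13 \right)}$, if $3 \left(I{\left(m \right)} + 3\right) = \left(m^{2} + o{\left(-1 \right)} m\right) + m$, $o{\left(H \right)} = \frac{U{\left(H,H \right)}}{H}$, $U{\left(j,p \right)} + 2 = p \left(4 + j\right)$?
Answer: $-5412$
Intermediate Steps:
$U{\left(j,p \right)} = -2 + p \left(4 + j\right)$
$o{\left(H \right)} = \frac{-2 + H^{2} + 4 H}{H}$ ($o{\left(H \right)} = \frac{-2 + 4 H + H H}{H} = \frac{-2 + 4 H + H^{2}}{H} = \frac{-2 + H^{2} + 4 H}{H}$)
$I{\left(m \right)} = -3 + 2 m + \frac{m^{2}}{3}$ ($I{\left(m \right)} = -3 + \frac{\left(m^{2} + \left(4 - 1 - \frac{2}{-1}\right) m\right) + m}{3} = -3 + \frac{\left(m^{2} + \left(4 - 1 - -2\right) m\right) + m}{3} = -3 + \frac{\left(m^{2} + \left(4 - 1 + 2\right) m\right) + m}{3} = -3 + \frac{\left(m^{2} + 5 m\right) + m}{3} = -3 + \frac{m^{2} + 6 m}{3} = -3 + \left(2 m + \frac{m^{2}}{3}\right) = -3 + 2 m + \frac{m^{2}}{3}$)
$\left(-211 + \left(-209 + \left(123 + 99\right)\right)\right) I{\left(-13 \right)} = \left(-211 + \left(-209 + \left(123 + 99\right)\right)\right) \left(-3 + 2 \left(-13\right) + \frac{\left(-13\right)^{2}}{3}\right) = \left(-211 + \left(-209 + 222\right)\right) \left(-3 - 26 + \frac{1}{3} \cdot 169\right) = \left(-211 + 13\right) \left(-3 - 26 + \frac{169}{3}\right) = \left(-198\right) \frac{82}{3} = -5412$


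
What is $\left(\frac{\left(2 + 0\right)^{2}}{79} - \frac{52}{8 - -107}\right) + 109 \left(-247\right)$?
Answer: $- \frac{244599103}{9085} \approx -26923.0$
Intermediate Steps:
$\left(\frac{\left(2 + 0\right)^{2}}{79} - \frac{52}{8 - -107}\right) + 109 \left(-247\right) = \left(2^{2} \cdot \frac{1}{79} - \frac{52}{8 + 107}\right) - 26923 = \left(4 \cdot \frac{1}{79} - \frac{52}{115}\right) - 26923 = \left(\frac{4}{79} - \frac{52}{115}\right) - 26923 = - \frac{3648}{9085} - 26923 = - \frac{244599103}{9085}$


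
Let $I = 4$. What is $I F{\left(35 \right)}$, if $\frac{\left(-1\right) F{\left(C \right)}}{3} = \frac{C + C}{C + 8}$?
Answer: $- \frac{840}{43} \approx -19.535$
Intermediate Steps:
$F{\left(C \right)} = - \frac{6 C}{8 + C}$ ($F{\left(C \right)} = - 3 \frac{C + C}{C + 8} = - 3 \frac{2 C}{8 + C} = - \frac{6 C}{8 + C}$)
$I F{\left(35 \right)} = 4 \left(\left(-6\right) 35 \frac{1}{8 + 35}\right) = 4 \left(\left(-6\right) 35 \cdot \frac{1}{43}\right) = 4 \left(- \frac{210}{43}\right) = - \frac{840}{43}$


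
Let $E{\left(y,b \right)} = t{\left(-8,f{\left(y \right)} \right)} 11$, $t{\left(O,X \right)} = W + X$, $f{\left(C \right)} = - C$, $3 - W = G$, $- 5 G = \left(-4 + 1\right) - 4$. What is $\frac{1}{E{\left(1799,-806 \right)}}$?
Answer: $- \frac{5}{98857} \approx -5.0578 \cdot 10^{-5}$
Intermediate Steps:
$G = \frac{7}{5}$ ($G = - \frac{\left(-4 + 1\right) - 4}{5} = - \frac{-3 - 4}{5} = \left(- \frac{1}{5}\right) \left(-7\right) = \frac{7}{5} \approx 1.4$)
$W = \frac{8}{5}$ ($W = 3 - \frac{7}{5} = \frac{8}{5} \approx 1.6$)
$t{\left(O,X \right)} = \frac{8}{5} + X$
$E{\left(y,b \right)} = \frac{88}{5} - 11 y$ ($E{\left(y,b \right)} = \left(\frac{8}{5} - y\right) 11 = \frac{88}{5} - 11 y$)
$\frac{1}{E{\left(1799,-806 \right)}} = \frac{1}{\frac{88}{5} - 19789} = \frac{1}{- \frac{98857}{5}} = - \frac{5}{98857}$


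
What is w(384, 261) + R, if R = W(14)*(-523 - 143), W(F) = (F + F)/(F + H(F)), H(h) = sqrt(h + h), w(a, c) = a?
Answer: -1170 + 222*sqrt(7) ≈ -582.64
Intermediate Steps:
H(h) = sqrt(2)*sqrt(h) (H(h) = sqrt(2*h) = sqrt(2)*sqrt(h))
W(F) = 2*F/(F + sqrt(2)*sqrt(F)) (W(F) = (F + F)/(F + sqrt(2)*sqrt(F)) = (2*F)/(F + sqrt(2)*sqrt(F)) = 2*F/(F + sqrt(2)*sqrt(F)))
R = -18648/(14 + 2*sqrt(7)) (R = (2*14/(14 + sqrt(2)*sqrt(14)))*(-523 - 143) = (2*14/(14 + 2*sqrt(7)))*(-666) = (28/(14 + 2*sqrt(7)))*(-666) = -18648/(14 + 2*sqrt(7)) ≈ -966.64)
w(384, 261) + R = 384 + (-1554 + 222*sqrt(7)) = -1170 + 222*sqrt(7)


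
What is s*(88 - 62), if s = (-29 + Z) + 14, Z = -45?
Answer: -1560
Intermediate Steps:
s = -60 (s = (-29 - 45) + 14 = -74 + 14 = -60)
s*(88 - 62) = -60*(88 - 62) = -60*26 = -1560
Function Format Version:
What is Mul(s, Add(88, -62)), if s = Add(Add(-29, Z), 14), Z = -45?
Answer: -1560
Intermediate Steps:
s = -60 (s = Add(Add(-29, -45), 14) = Add(-74, 14) = -60)
Mul(s, Add(88, -62)) = Mul(-60, Add(88, -62)) = Mul(-60, 26) = -1560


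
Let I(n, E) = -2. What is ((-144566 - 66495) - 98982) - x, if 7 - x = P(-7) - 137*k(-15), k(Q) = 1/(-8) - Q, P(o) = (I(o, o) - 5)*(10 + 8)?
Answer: -2497711/8 ≈ -3.1221e+5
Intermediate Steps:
P(o) = -126 (P(o) = (-2 - 5)*(10 + 8) = -7*18 = -126)
k(Q) = -⅛ - Q
x = 17367/8 (x = 7 - (-126 - 137*(-⅛ - 1*(-15))) = 7 - (-126 - 137*(-⅛ + 15)) = 7 - (-126 - 137*119/8) = 7 - (-126 - 16303/8) = 7 - 1*(-17311/8) = 7 + 17311/8 = 17367/8 ≈ 2170.9)
((-144566 - 66495) - 98982) - x = ((-144566 - 66495) - 98982) - 1*17367/8 = (-211061 - 98982) - 17367/8 = -310043 - 17367/8 = -2497711/8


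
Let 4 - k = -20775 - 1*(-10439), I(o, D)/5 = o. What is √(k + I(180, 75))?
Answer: 2*√2810 ≈ 106.02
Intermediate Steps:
I(o, D) = 5*o
k = 10340 (k = 4 - (-20775 - 1*(-10439)) = 4 - (-20775 + 10439) = 4 - 1*(-10336) = 4 + 10336 = 10340)
√(k + I(180, 75)) = √(10340 + 5*180) = √(10340 + 900) = √11240 = 2*√2810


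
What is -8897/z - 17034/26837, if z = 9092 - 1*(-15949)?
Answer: -665317183/672025317 ≈ -0.99002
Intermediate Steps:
z = 25041 (z = 9092 + 15949 = 25041)
-8897/z - 17034/26837 = -8897/25041 - 17034/26837 = -665317183/672025317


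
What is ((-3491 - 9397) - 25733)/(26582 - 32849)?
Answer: 38621/6267 ≈ 6.1626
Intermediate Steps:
((-3491 - 9397) - 25733)/(26582 - 32849) = (-12888 - 25733)/(-6267) = -38621*(-1/6267) = 38621/6267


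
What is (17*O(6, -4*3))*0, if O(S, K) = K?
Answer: 0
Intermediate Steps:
(17*O(6, -4*3))*0 = (17*(-4*3))*0 = (17*(-12))*0 = -204*0 = 0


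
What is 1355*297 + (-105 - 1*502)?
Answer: 401828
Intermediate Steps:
1355*297 + (-105 - 1*502) = 402435 + (-105 - 502) = 402435 - 607 = 401828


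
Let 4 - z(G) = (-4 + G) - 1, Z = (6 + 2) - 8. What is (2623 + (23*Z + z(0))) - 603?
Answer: 2029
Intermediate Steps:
Z = 0 (Z = 8 - 8 = 0)
z(G) = 9 - G (z(G) = 4 - ((-4 + G) - 1) = 4 - (-5 + G) = 4 + (5 - G) = 9 - G)
(2623 + (23*Z + z(0))) - 603 = (2623 + (23*0 + (9 - 1*0))) - 603 = (2623 + (0 + (9 + 0))) - 603 = (2623 + (0 + 9)) - 603 = (2623 + 9) - 603 = 2632 - 603 = 2029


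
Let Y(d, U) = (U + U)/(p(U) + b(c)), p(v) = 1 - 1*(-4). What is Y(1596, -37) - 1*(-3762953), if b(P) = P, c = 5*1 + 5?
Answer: 56444221/15 ≈ 3.7629e+6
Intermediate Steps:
p(v) = 5 (p(v) = 1 + 4 = 5)
c = 10 (c = 5 + 5 = 10)
Y(d, U) = 2*U/15 (Y(d, U) = (U + U)/(5 + 10) = (2*U)/15 = (2*U)*(1/15) = 2*U/15)
Y(1596, -37) - 1*(-3762953) = (2/15)*(-37) - 1*(-3762953) = -74/15 + 3762953 = 56444221/15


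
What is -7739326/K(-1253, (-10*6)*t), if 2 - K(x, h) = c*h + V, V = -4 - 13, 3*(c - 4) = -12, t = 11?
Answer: -7739326/19 ≈ -4.0733e+5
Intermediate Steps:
c = 0 (c = 4 + (⅓)*(-12) = 4 - 4 = 0)
V = -17
K(x, h) = 19 (K(x, h) = 2 - (0*h - 17) = 2 - (0 - 17) = 2 - 1*(-17) = 2 + 17 = 19)
-7739326/K(-1253, (-10*6)*t) = -7739326/19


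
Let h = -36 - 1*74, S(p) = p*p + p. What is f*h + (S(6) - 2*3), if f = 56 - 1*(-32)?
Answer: -9644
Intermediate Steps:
S(p) = p + p² (S(p) = p² + p = p + p²)
h = -110 (h = -36 - 74 = -110)
f = 88 (f = 56 + 32 = 88)
f*h + (S(6) - 2*3) = 88*(-110) + (6*(1 + 6) - 2*3) = -9680 + (6*7 - 6) = -9680 + (42 - 6) = -9680 + 36 = -9644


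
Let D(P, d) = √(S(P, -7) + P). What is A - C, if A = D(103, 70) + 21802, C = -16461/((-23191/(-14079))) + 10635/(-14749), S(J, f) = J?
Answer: 1553662448062/48863437 + √206 ≈ 31810.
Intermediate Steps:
D(P, d) = √2*√P (D(P, d) = √(P + P) = √(2*P) = √2*√P)
C = -488341794588/48863437 (C = -16461/((-23191*(-1/14079))) + 10635*(-1/14749) = -16461/23191/14079 - 10635/14749 = -16461*14079/23191 - 10635/14749 = -231754419/23191 - 10635/14749 = -488341794588/48863437 ≈ -9994.0)
A = 21802 + √206 (A = √2*√103 + 21802 = √206 + 21802 = 21802 + √206 ≈ 21816.)
A - C = (21802 + √206) - 1*(-488341794588/48863437) = (21802 + √206) + 488341794588/48863437 = 1553662448062/48863437 + √206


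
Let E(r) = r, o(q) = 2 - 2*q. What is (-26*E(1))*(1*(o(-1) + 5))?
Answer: -234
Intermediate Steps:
(-26*E(1))*(1*(o(-1) + 5)) = (-26*1)*(1*((2 - 2*(-1)) + 5)) = -26*((2 + 2) + 5) = -26*(4 + 5) = -26*9 = -234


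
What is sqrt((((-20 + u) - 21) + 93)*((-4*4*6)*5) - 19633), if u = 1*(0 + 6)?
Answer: I*sqrt(47473) ≈ 217.88*I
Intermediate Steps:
u = 6 (u = 1*6 = 6)
sqrt((((-20 + u) - 21) + 93)*((-4*4*6)*5) - 19633) = sqrt((((-20 + 6) - 21) + 93)*((-4*4*6)*5) - 19633) = sqrt(((-14 - 21) + 93)*(-16*6*5) - 19633) = sqrt((-35 + 93)*(-96*5) - 19633) = sqrt(58*(-480) - 19633) = sqrt(-27840 - 19633) = sqrt(-47473) = I*sqrt(47473)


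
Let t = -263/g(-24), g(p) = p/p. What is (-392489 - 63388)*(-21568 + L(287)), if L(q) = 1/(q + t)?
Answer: 78658689129/8 ≈ 9.8323e+9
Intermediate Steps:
g(p) = 1
t = -263 (t = -263/1 = -263*1 = -263)
L(q) = 1/(-263 + q) (L(q) = 1/(q - 263) = 1/(-263 + q))
(-392489 - 63388)*(-21568 + L(287)) = (-392489 - 63388)*(-21568 + 1/(-263 + 287)) = -455877*(-21568 + 1/24) = -455877*(-517631/24) = 78658689129/8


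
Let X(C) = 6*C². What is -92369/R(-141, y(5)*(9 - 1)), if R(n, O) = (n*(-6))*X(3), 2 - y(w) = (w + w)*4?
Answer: -92369/45684 ≈ -2.0219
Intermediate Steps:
y(w) = 2 - 8*w (y(w) = 2 - (w + w)*4 = 2 - 2*w*4 = 2 - 8*w)
R(n, O) = -324*n (R(n, O) = (n*(-6))*(6*3²) = (-6*n)*(6*9) = -6*n*54 = -324*n)
-92369/R(-141, y(5)*(9 - 1)) = -92369/((-324*(-141))) = -92369/45684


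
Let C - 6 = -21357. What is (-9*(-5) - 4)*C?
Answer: -875391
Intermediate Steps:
C = -21351 (C = 6 - 21357 = -21351)
(-9*(-5) - 4)*C = (-9*(-5) - 4)*(-21351) = (45 - 4)*(-21351) = 41*(-21351) = -875391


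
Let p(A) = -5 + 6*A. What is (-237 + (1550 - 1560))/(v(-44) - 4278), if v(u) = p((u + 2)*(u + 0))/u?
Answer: 10868/199315 ≈ 0.054527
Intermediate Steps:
v(u) = (-5 + 6*u*(2 + u))/u (v(u) = (-5 + 6*((u + 2)*(u + 0)))/u = (-5 + 6*((2 + u)*u))/u = (-5 + 6*(u*(2 + u)))/u = (-5 + 6*u*(2 + u))/u)
(-237 + (1550 - 1560))/(v(-44) - 4278) = (-237 + (1550 - 1560))/((12 - 5/(-44) + 6*(-44)) - 4278) = (-237 - 10)/((12 - 5*(-1/44) - 264) - 4278) = -247/((12 + 5/44 - 264) - 4278) = -247/(-11083/44 - 4278) = -247/(-199315/44) = -247*(-44/199315) = 10868/199315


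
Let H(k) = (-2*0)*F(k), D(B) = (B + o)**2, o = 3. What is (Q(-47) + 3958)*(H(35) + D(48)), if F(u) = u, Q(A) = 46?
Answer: 10414404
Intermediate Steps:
D(B) = (3 + B)**2 (D(B) = (B + 3)**2 = (3 + B)**2)
H(k) = 0 (H(k) = (-2*0)*k = 0*k = 0)
(Q(-47) + 3958)*(H(35) + D(48)) = (46 + 3958)*(0 + (3 + 48)**2) = 4004*(0 + 51**2) = 4004*(0 + 2601) = 4004*2601 = 10414404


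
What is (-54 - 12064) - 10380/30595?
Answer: -74152118/6119 ≈ -12118.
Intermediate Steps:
(-54 - 12064) - 10380/30595 = -12118 - 10380*1/30595 = -12118 - 2076/6119 = -74152118/6119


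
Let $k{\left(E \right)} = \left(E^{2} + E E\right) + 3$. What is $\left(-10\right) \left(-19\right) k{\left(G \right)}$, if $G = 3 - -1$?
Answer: $6650$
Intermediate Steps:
$G = 4$ ($G = 3 + 1 = 4$)
$k{\left(E \right)} = 3 + 2 E^{2}$ ($k{\left(E \right)} = \left(E^{2} + E^{2}\right) + 3 = 2 E^{2} + 3 = 3 + 2 E^{2}$)
$\left(-10\right) \left(-19\right) k{\left(G \right)} = \left(-10\right) \left(-19\right) \left(3 + 2 \cdot 4^{2}\right) = 190 \left(3 + 2 \cdot 16\right) = 190 \left(3 + 32\right) = 190 \cdot 35 = 6650$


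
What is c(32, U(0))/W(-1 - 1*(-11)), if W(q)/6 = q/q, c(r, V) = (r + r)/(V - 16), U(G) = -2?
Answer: -16/27 ≈ -0.59259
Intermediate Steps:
c(r, V) = 2*r/(-16 + V) (c(r, V) = (2*r)/(-16 + V) = 2*r/(-16 + V))
W(q) = 6 (W(q) = 6*(q/q) = 6*1 = 6)
c(32, U(0))/W(-1 - 1*(-11)) = (2*32/(-16 - 2))/6 = (2*32/(-18))*(⅙) = (2*32*(-1/18))*(⅙) = -32/9*⅙ = -16/27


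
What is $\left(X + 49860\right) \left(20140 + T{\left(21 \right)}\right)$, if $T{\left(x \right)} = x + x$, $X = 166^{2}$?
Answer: $1562409712$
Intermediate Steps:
$X = 27556$
$T{\left(x \right)} = 2 x$
$\left(X + 49860\right) \left(20140 + T{\left(21 \right)}\right) = \left(27556 + 49860\right) \left(20140 + 2 \cdot 21\right) = 77416 \left(20140 + 42\right) = 77416 \cdot 20182 = 1562409712$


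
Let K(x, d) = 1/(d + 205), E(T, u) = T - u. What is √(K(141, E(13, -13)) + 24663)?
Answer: √1316042574/231 ≈ 157.04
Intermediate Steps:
K(x, d) = 1/(205 + d)
√(K(141, E(13, -13)) + 24663) = √(1/(205 + (13 - 1*(-13))) + 24663) = √(1/(205 + (13 + 13)) + 24663) = √(1/(205 + 26) + 24663) = √(1/231 + 24663) = √(5697154/231) = √1316042574/231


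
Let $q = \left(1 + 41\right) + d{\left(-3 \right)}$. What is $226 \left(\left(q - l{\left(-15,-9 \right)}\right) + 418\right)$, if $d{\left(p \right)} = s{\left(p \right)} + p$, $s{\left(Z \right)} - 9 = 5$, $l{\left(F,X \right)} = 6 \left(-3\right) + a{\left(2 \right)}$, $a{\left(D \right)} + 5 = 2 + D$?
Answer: $110740$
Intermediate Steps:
$a{\left(D \right)} = -3 + D$ ($a{\left(D \right)} = -5 + \left(2 + D\right) = -3 + D$)
$l{\left(F,X \right)} = -19$ ($l{\left(F,X \right)} = 6 \left(-3\right) + \left(-3 + 2\right) = -18 - 1 = -19$)
$s{\left(Z \right)} = 14$ ($s{\left(Z \right)} = 9 + 5 = 14$)
$d{\left(p \right)} = 14 + p$
$q = 53$ ($q = \left(1 + 41\right) + \left(14 - 3\right) = 42 + 11 = 53$)
$226 \left(\left(q - l{\left(-15,-9 \right)}\right) + 418\right) = 226 \left(\left(53 - -19\right) + 418\right) = 226 \left(\left(53 + 19\right) + 418\right) = 226 \left(72 + 418\right) = 226 \cdot 490 = 110740$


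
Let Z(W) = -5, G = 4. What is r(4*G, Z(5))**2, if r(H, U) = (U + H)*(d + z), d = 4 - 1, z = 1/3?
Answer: 12100/9 ≈ 1344.4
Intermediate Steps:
z = 1/3 ≈ 0.33333
d = 3
r(H, U) = 10*H/3 + 10*U/3 (r(H, U) = (U + H)*(3 + 1/3) = (H + U)*(10/3) = 10*H/3 + 10*U/3)
r(4*G, Z(5))**2 = (10*(4*4)/3 + (10/3)*(-5))**2 = ((10/3)*16 - 50/3)**2 = (160/3 - 50/3)**2 = (110/3)**2 = 12100/9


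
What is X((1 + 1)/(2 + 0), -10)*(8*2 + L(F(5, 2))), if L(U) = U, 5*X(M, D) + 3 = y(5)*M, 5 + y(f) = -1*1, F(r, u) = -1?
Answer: -27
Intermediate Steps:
y(f) = -6 (y(f) = -5 - 1*1 = -5 - 1 = -6)
X(M, D) = -3/5 - 6*M/5 (X(M, D) = -3/5 + (-6*M)/5 = -3/5 - 6*M/5)
X((1 + 1)/(2 + 0), -10)*(8*2 + L(F(5, 2))) = (-3/5 - 6*(1 + 1)/(5*(2 + 0)))*(8*2 - 1) = (-3/5 - 12/(5*2))*(16 - 1) = (-3/5 - 12/(5*2))*15 = (-3/5 - 6/5*1)*15 = (-3/5 - 6/5)*15 = -9/5*15 = -27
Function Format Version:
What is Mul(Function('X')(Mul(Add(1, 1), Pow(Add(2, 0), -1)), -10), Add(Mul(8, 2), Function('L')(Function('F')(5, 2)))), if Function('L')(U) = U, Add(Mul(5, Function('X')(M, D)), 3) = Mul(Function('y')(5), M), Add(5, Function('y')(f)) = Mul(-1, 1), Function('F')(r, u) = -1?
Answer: -27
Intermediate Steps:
Function('y')(f) = -6 (Function('y')(f) = Add(-5, Mul(-1, 1)) = Add(-5, -1) = -6)
Function('X')(M, D) = Add(Rational(-3, 5), Mul(Rational(-6, 5), M)) (Function('X')(M, D) = Add(Rational(-3, 5), Mul(Rational(1, 5), Mul(-6, M))) = Add(Rational(-3, 5), Mul(Rational(-6, 5), M)))
Mul(Function('X')(Mul(Add(1, 1), Pow(Add(2, 0), -1)), -10), Add(Mul(8, 2), Function('L')(Function('F')(5, 2)))) = Mul(Add(Rational(-3, 5), Mul(Rational(-6, 5), Mul(Add(1, 1), Pow(Add(2, 0), -1)))), Add(Mul(8, 2), -1)) = Mul(Add(Rational(-3, 5), Mul(Rational(-6, 5), Mul(2, Pow(2, -1)))), Add(16, -1)) = Mul(Add(Rational(-3, 5), Mul(Rational(-6, 5), Mul(2, Rational(1, 2)))), 15) = Mul(Add(Rational(-3, 5), Mul(Rational(-6, 5), 1)), 15) = Mul(Add(Rational(-3, 5), Rational(-6, 5)), 15) = Mul(Rational(-9, 5), 15) = -27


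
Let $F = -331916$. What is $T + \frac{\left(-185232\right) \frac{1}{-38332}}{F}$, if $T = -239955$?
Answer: $- \frac{190809278242512}{795187757} \approx -2.3996 \cdot 10^{5}$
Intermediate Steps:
$T + \frac{\left(-185232\right) \frac{1}{-38332}}{F} = -239955 + \frac{\left(-185232\right) \frac{1}{-38332}}{-331916} = -239955 + \left(-185232\right) \left(- \frac{1}{38332}\right) \left(- \frac{1}{331916}\right) = -239955 + \frac{46308}{9583} \left(- \frac{1}{331916}\right) = -239955 - \frac{11577}{795187757} = - \frac{190809278242512}{795187757}$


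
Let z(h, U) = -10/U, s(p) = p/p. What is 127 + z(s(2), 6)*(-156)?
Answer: 387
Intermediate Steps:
s(p) = 1
127 + z(s(2), 6)*(-156) = 127 - 10/6*(-156) = 127 - 10*⅙*(-156) = 127 - 5/3*(-156) = 127 + 260 = 387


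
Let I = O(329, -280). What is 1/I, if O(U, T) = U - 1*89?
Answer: 1/240 ≈ 0.0041667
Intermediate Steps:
O(U, T) = -89 + U (O(U, T) = U - 89 = -89 + U)
I = 240 (I = -89 + 329 = 240)
1/I = 1/240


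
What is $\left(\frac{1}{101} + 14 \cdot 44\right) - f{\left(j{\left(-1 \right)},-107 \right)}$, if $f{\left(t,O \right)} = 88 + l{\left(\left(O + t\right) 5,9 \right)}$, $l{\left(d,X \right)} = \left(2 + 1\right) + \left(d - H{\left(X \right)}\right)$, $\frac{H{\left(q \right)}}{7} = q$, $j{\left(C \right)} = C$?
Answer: $\frac{113929}{101} \approx 1128.0$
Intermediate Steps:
$H{\left(q \right)} = 7 q$
$l{\left(d,X \right)} = 3 + d - 7 X$ ($l{\left(d,X \right)} = \left(2 + 1\right) + \left(d - 7 X\right) = 3 - \left(- d + 7 X\right) = 3 + d - 7 X$)
$f{\left(t,O \right)} = 28 + 5 O + 5 t$ ($f{\left(t,O \right)} = 88 + \left(3 + \left(O + t\right) 5 - 63\right) = 88 + \left(3 + \left(5 O + 5 t\right) - 63\right) = 88 + \left(-60 + 5 O + 5 t\right) = 28 + 5 O + 5 t$)
$\left(\frac{1}{101} + 14 \cdot 44\right) - f{\left(j{\left(-1 \right)},-107 \right)} = \left(\frac{1}{101} + 14 \cdot 44\right) - \left(28 + 5 \left(-107\right) + 5 \left(-1\right)\right) = \left(\frac{1}{101} + 616\right) - \left(28 - 535 - 5\right) = \frac{62217}{101} - -512 = \frac{62217}{101} + 512 = \frac{113929}{101}$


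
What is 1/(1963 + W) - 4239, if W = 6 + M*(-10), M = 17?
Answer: -7625960/1799 ≈ -4239.0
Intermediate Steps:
W = -164 (W = 6 + 17*(-10) = 6 - 170 = -164)
1/(1963 + W) - 4239 = 1/(1963 - 164) - 4239 = 1/1799 - 4239 = -7625960/1799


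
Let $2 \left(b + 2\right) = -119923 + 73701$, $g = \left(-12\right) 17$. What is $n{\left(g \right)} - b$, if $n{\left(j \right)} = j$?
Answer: $22909$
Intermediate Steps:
$g = -204$
$b = -23113$ ($b = -2 + \frac{-119923 + 73701}{2} = -2 + \frac{1}{2} \left(-46222\right) = -2 - 23111 = -23113$)
$n{\left(g \right)} - b = -204 - -23113 = -204 + 23113 = 22909$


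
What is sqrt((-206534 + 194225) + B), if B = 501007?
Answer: sqrt(488698) ≈ 699.07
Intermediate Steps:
sqrt((-206534 + 194225) + B) = sqrt((-206534 + 194225) + 501007) = sqrt(-12309 + 501007) = sqrt(488698)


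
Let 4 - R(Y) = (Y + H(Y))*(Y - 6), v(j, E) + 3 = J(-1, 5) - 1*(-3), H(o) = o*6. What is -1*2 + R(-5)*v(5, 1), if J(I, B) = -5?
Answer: 1903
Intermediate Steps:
H(o) = 6*o
v(j, E) = -5 (v(j, E) = -3 + (-5 - 1*(-3)) = -3 + (-5 + 3) = -3 - 2 = -5)
R(Y) = 4 - 7*Y*(-6 + Y) (R(Y) = 4 - (Y + 6*Y)*(Y - 6) = 4 - 7*Y*(-6 + Y))
-1*2 + R(-5)*v(5, 1) = -1*2 + (4 - 7*(-5)² + 42*(-5))*(-5) = -2 + (4 - 7*25 - 210)*(-5) = -2 + (4 - 175 - 210)*(-5) = -2 - 381*(-5) = -2 + 1905 = 1903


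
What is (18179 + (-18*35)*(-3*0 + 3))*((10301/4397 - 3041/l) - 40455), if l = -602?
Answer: -249139253903657/378142 ≈ -6.5885e+8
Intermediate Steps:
(18179 + (-18*35)*(-3*0 + 3))*((10301/4397 - 3041/l) - 40455) = (18179 + (-18*35)*(-3*0 + 3))*((10301/4397 - 3041/(-602)) - 40455) = (18179 - 630*(0 + 3))*((10301*(1/4397) - 3041*(-1/602)) - 40455) = (18179 - 630*3)*((10301/4397 + 3041/602) - 40455) = (18179 - 1890)*(19572479/2646994 - 40455) = 16289*(-107064569791/2646994) = -249139253903657/378142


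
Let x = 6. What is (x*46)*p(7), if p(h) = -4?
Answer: -1104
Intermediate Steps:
(x*46)*p(7) = (6*46)*(-4) = 276*(-4) = -1104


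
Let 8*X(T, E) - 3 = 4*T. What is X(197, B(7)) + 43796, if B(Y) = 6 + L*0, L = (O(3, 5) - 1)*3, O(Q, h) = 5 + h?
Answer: 351159/8 ≈ 43895.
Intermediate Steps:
L = 27 (L = ((5 + 5) - 1)*3 = (10 - 1)*3 = 9*3 = 27)
B(Y) = 6 (B(Y) = 6 + 27*0 = 6 + 0 = 6)
X(T, E) = 3/8 + T/2 (X(T, E) = 3/8 + (4*T)/8 = 3/8 + T/2)
X(197, B(7)) + 43796 = (3/8 + (1/2)*197) + 43796 = (3/8 + 197/2) + 43796 = 791/8 + 43796 = 351159/8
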